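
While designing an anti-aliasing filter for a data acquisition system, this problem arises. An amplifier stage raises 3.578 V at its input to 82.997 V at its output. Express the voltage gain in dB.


Voltage gain in dB:
G = 20 * log10(Vout / Vin)
  = 20 * log10(82.997 / 3.578)
  = 20 * log10(23.196478)
  = 20 * 1.365422
  = 27.31 dB

27.31 dB


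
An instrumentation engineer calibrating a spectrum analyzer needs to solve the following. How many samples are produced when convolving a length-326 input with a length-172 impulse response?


Linear convolution output length:
L = N + M - 1
  = 326 + 172 - 1
  = 497 samples

497


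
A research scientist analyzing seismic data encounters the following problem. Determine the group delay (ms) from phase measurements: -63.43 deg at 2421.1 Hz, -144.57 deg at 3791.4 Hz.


Group delay from phase difference:
tau = -d(phi)/d(omega)
d(phi) = -81.14 deg = -1.41616 rad
d(omega) = 2*pi*(3791.4 - 2421.1) = 8609.8488 rad/s
tau = -(-1.41616) / 8609.8488
    = 0.1645 ms

0.1645 ms


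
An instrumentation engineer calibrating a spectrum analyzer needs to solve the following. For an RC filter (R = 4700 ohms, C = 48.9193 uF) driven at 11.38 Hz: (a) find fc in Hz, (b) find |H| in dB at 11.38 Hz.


Step 1 — cutoff frequency:
fc = 1 / (2*pi*R*C)
C = 48.9193 uF = 4.89193e-05 F
fc = 1 / (2*pi*4700*4.89193e-05)
   = 0.692217 Hz

Step 2 — magnitude at f = 11.38 Hz:
|H(f)| = 1 / sqrt(1 + (f/fc)^2)
f/fc = 11.38 / 0.692217 = 16.439931
|H| = 1 / sqrt(1 + 270.271331) = 0.0607153
|H|_dB = 20*log10(0.0607153) = -24.33 dB

fc = 0.692217 Hz; |H(11.38 Hz)| = -24.33 dB


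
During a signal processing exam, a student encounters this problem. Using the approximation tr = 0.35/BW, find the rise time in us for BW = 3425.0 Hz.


Rise time from bandwidth relationship:
tr = 0.35 / BW
   = 0.35 / 3425.0
   = 0.000102189781 s
   = 102.1898 us

102.1898 us


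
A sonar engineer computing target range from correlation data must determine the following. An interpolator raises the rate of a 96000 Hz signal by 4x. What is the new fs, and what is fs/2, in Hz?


Step 1 — output sample rate after interpolation by L:
fs_out = L * fs_in = 4 * 96000 = 384000 Hz

Step 2 — Nyquist frequency of the output stream:
f_Nyq = fs_out / 2 = 384000 / 2 = 192000.0 Hz

fs_out = 384000 Hz; f_Nyquist = 192000.0 Hz


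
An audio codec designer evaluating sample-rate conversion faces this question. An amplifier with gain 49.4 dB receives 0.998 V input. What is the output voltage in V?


Output voltage from dB gain:
V_out = V_in * 10^(gain_dB / 20)
      = 0.998 * 10^(49.4 / 20)
      = 0.998 * 295.120923
      = 294.5307 V

294.5307 V


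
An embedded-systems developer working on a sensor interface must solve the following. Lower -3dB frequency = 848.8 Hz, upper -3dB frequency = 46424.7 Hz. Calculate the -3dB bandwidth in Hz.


Bandwidth is the difference of -3dB frequencies:
BW = f_high - f_low
   = 46424.7 - 848.8
   = 45575.9 Hz

45575.9 Hz


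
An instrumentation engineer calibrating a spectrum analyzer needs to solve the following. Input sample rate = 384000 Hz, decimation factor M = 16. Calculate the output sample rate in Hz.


Decimation reduces the sample rate:
fs_out = fs_in / M
       = 384000 / 16
       = 24000.0 Hz

24000.0 Hz


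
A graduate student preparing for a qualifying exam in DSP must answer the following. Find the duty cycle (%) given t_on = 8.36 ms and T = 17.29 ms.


Duty cycle as a percentage:
DC = (t_on / T) * 100
   = (8.36 / 17.29) * 100
   = 0.483516 * 100
   = 48.35 %

48.35 %


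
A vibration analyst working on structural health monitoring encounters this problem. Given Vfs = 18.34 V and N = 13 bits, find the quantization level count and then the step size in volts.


Step 1 — number of quantization levels:
L = 2^N = 2^13 = 8192

Step 2 — LSB step size:
delta = Vfs / L
      = 18.34 / 8192
      = 0.00223877 V

Levels = 8192; step size = 0.00223877 V


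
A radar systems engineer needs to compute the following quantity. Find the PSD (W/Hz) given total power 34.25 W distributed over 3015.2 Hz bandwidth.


Power spectral density:
PSD = P / BW
    = 34.25 / 3015.2
    = 0.01135911 W/Hz

0.01135911 W/Hz


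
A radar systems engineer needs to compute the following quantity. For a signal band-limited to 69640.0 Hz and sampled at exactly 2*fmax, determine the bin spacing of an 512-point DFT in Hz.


Step 1 — Nyquist sampling rate:
fs = 2 * fmax = 2 * 69640.0 = 139280.0 Hz

Step 2 — DFT bin spacing:
df = fs / N = 139280.0 / 512 = 272.0312 Hz

272.0312 Hz


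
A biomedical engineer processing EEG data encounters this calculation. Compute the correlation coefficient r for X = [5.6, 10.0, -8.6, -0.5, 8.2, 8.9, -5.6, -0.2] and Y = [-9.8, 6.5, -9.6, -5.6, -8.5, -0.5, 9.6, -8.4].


Pearson correlation coefficient (population):
r = cov(X,Y) / (std(X) * std(Y))
Mean X = 2.225, Mean Y = -3.2875
Cov(X,Y) = 3.470938
Std(X) = 6.555675, Std(Y) = 7.163874
r = 0.0739

0.0739


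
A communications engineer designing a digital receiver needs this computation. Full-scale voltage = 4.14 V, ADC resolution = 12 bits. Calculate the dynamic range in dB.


Dynamic range from full-scale to LSB:
V_min = V_max / 2^bits = 4.14 / 2^12
DR = 20 * log10(V_max / V_min)
   = 20 * log10(2^12)
   = 20 * 12 * log10(2)
   = 72.25 dB

72.25 dB


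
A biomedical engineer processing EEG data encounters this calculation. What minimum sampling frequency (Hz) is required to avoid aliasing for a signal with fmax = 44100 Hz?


The Nyquist rate is twice the maximum frequency component.
fs_min = 2 * fmax
      = 2 * 44100
      = 88200 Hz

88200


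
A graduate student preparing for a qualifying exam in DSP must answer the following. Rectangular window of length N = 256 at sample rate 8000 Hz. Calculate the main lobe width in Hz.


Main lobe width for a rectangular window:
Width = 2 * fs / N
      = 2 * 8000 / 256
      = 16000 / 256
      = 62.5 Hz

62.5 Hz


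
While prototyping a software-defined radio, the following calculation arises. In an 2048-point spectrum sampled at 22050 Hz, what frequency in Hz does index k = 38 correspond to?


Frequency of DFT bin k:
f_k = k * fs / N
    = 38 * 22050 / 2048
    = 837900 / 2048
    = 409.131 Hz

409.131 Hz


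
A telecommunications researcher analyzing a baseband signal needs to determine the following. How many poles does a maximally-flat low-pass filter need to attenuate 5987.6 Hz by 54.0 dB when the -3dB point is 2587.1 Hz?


Butterworth filter order formula:
n = log10(10^(A/10) - 1) / (2 * log10(f_stop/f_pass))
10^(54.0/10) - 1 = 251187.6432
f_stop/f_pass = 5987.6 / 2587.1 = 2.3144
n = 7.4086 -> ceil = 8

8


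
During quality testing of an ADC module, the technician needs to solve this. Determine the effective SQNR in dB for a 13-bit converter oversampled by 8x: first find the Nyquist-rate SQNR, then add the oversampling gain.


Step 1 — baseline SQNR at Nyquist:
SQNR_base = 6.02*N + 1.76
          = 6.02*13 + 1.76
          = 80.02 dB

Step 2 — oversampling processing gain:
G = 10*log10(OSR) = 10*log10(8) = 9.03 dB

Step 3 — total:
SQNR_total = 80.02 + 9.03 = 89.05 dB

Base SQNR = 80.02 dB; oversampled SQNR = 89.05 dB


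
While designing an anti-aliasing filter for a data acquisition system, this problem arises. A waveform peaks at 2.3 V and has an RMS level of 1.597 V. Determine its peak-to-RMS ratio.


Crest factor is the ratio of peak to RMS:
CF = V_peak / V_rms
   = 2.3 / 1.597
   = 1.4402

1.4402


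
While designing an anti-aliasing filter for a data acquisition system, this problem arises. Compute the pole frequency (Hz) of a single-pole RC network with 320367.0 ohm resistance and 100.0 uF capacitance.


Cutoff frequency of a first-order RC filter:
fc = 1 / (2 * pi * R * C)
C = 100.0 uF = 0.0001 F
fc = 1 / (2 * pi * 320367.0 * 0.0001)
   = 1 / 201.29252273052
   = 0.004968 Hz

0.004968 Hz


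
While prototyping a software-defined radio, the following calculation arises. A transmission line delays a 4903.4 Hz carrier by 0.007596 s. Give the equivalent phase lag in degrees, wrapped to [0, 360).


Phase shift from frequency and time delay:
phi = 360 * f * t_delay
    = 360 * 4903.4 * 0.007596
    = 13408.64 degrees
    mod 360 = 88.64 degrees

88.64 degrees


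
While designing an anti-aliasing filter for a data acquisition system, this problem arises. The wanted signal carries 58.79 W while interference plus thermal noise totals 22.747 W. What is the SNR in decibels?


SNR in decibels:
SNR = 10 * log10(Ps / Pn)
    = 10 * log10(58.79 / 22.747)
    = 10 * log10(2.5845)
    = 10 * 0.4124
    = 4.12 dB

4.12 dB


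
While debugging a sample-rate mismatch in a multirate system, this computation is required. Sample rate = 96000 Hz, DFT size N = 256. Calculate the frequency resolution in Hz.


DFT frequency resolution:
df = fs / N
   = 96000 / 256
   = 375.0 Hz

375.0 Hz


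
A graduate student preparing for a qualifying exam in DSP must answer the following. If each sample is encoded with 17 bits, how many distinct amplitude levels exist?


Number of quantization levels = 2^N
= 2^17
= 131072

131072


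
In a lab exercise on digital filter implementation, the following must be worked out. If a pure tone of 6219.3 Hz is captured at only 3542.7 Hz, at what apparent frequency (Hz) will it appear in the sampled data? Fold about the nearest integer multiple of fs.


Compute the nearest integer multiple of fs to the signal:
n = round(6219.3 / 3542.7) = 2
f_alias = |6219.3 - 2 * 3542.7|
        = |6219.3 - 7085.4|
        = 866.1 Hz

866.1


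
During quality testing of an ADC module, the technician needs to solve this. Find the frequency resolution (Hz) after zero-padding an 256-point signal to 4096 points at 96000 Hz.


Frequency resolution after zero-padding:
N_padded = 256 * 16 = 4096
df = fs / N_padded
   = 96000 / 4096
   = 23.4375 Hz

23.4375 Hz


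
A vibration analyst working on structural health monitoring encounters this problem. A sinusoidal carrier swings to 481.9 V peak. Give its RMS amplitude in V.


RMS voltage for a sinusoidal waveform:
V_rms = V_peak / sqrt(2)
      = 481.9 / 1.414214
      = 340.755 V

340.755 V


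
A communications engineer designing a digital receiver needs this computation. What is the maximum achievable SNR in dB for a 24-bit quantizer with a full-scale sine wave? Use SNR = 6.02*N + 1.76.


Theoretical SNR for a full-scale sinusoid:
SNR = 6.02 * N + 1.76
    = 6.02 * 24 + 1.76
    = 144.48 + 1.76
    = 146.24 dB

146.24 dB


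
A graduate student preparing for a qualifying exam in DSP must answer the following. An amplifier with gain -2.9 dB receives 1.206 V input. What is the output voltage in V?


Output voltage from dB gain:
V_out = V_in * 10^(gain_dB / 20)
      = 1.206 * 10^(-2.9 / 20)
      = 1.206 * 0.716143
      = 0.8637 V

0.8637 V


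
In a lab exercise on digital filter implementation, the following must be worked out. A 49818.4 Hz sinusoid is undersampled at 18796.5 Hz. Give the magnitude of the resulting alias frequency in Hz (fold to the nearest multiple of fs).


Compute the nearest integer multiple of fs to the signal:
n = round(49818.4 / 18796.5) = 3
f_alias = |49818.4 - 3 * 18796.5|
        = |49818.4 - 56389.5|
        = 6571.1 Hz

6571.1


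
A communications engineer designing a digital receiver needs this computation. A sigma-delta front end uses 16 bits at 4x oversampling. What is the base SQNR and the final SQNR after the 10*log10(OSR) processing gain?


Step 1 — baseline SQNR at Nyquist:
SQNR_base = 6.02*N + 1.76
          = 6.02*16 + 1.76
          = 98.08 dB

Step 2 — oversampling processing gain:
G = 10*log10(OSR) = 10*log10(4) = 6.02 dB

Step 3 — total:
SQNR_total = 98.08 + 6.02 = 104.1 dB

Base SQNR = 98.08 dB; oversampled SQNR = 104.1 dB


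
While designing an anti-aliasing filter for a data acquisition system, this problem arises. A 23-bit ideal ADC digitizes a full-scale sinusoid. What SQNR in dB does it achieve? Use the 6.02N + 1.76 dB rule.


Theoretical SNR for a full-scale sinusoid:
SNR = 6.02 * N + 1.76
    = 6.02 * 23 + 1.76
    = 138.46 + 1.76
    = 140.22 dB

140.22 dB


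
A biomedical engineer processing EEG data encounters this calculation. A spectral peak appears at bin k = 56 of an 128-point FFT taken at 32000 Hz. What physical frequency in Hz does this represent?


Frequency of DFT bin k:
f_k = k * fs / N
    = 56 * 32000 / 128
    = 1792000 / 128
    = 14000.0 Hz

14000.0 Hz


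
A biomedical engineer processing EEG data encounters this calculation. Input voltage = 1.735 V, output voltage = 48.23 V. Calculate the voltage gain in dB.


Voltage gain in dB:
G = 20 * log10(Vout / Vin)
  = 20 * log10(48.23 / 1.735)
  = 20 * log10(27.798271)
  = 20 * 1.444018
  = 28.88 dB

28.88 dB


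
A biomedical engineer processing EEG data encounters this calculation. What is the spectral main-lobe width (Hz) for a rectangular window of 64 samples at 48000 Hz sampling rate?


Main lobe width for a rectangular window:
Width = 2 * fs / N
      = 2 * 48000 / 64
      = 96000 / 64
      = 1500.0 Hz

1500.0 Hz


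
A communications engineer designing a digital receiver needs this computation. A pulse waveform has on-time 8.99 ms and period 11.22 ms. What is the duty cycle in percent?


Duty cycle as a percentage:
DC = (t_on / T) * 100
   = (8.99 / 11.22) * 100
   = 0.801248 * 100
   = 80.12 %

80.12 %


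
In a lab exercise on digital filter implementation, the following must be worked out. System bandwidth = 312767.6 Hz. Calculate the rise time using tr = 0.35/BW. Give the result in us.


Rise time from bandwidth relationship:
tr = 0.35 / BW
   = 0.35 / 312767.6
   = 1.119041742e-06 s
   = 1.119 us

1.119 us


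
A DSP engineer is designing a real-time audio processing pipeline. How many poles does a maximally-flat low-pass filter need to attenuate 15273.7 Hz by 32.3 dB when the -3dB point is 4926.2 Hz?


Butterworth filter order formula:
n = log10(10^(A/10) - 1) / (2 * log10(f_stop/f_pass))
10^(32.3/10) - 1 = 1697.2437
f_stop/f_pass = 15273.7 / 4926.2 = 3.1005
n = 3.2861 -> ceil = 4

4


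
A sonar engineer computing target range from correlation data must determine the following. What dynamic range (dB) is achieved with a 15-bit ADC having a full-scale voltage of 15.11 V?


Dynamic range from full-scale to LSB:
V_min = V_max / 2^bits = 15.11 / 2^15
DR = 20 * log10(V_max / V_min)
   = 20 * log10(2^15)
   = 20 * 15 * log10(2)
   = 90.31 dB

90.31 dB


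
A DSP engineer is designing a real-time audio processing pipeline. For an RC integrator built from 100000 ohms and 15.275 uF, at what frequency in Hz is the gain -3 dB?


Cutoff frequency of a first-order RC filter:
fc = 1 / (2 * pi * R * C)
C = 15.275 uF = 1.5275e-05 F
fc = 1 / (2 * pi * 100000 * 1.5275e-05)
   = 1 / 9.5975655567168
   = 0.104193 Hz

0.104193 Hz


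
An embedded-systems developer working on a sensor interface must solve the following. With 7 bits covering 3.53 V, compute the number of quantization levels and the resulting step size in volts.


Step 1 — number of quantization levels:
L = 2^N = 2^7 = 128

Step 2 — LSB step size:
delta = Vfs / L
      = 3.53 / 128
      = 0.02757812 V

Levels = 128; step size = 0.02757812 V


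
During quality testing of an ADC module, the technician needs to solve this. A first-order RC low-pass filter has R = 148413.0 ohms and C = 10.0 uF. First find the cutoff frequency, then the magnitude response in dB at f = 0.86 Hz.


Step 1 — cutoff frequency:
fc = 1 / (2*pi*R*C)
C = 10.0 uF = 1e-05 F
fc = 1 / (2*pi*148413.0*1e-05)
   = 0.107238 Hz

Step 2 — magnitude at f = 0.86 Hz:
|H(f)| = 1 / sqrt(1 + (f/fc)^2)
f/fc = 0.86 / 0.107238 = 8.019545
|H| = 1 / sqrt(1 + 64.313102) = 0.1237371
|H|_dB = 20*log10(0.1237371) = -18.15 dB

fc = 0.107238 Hz; |H(0.86 Hz)| = -18.15 dB


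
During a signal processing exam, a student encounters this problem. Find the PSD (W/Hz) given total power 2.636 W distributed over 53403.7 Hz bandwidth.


Power spectral density:
PSD = P / BW
    = 2.636 / 53403.7
    = 4.936e-05 W/Hz

4.936e-05 W/Hz


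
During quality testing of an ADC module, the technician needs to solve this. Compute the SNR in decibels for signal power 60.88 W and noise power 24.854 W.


SNR in decibels:
SNR = 10 * log10(Ps / Pn)
    = 10 * log10(60.88 / 24.854)
    = 10 * log10(2.4495)
    = 10 * 0.3891
    = 3.89 dB

3.89 dB


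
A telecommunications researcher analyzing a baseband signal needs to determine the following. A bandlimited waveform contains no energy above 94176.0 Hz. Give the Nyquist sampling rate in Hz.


The Nyquist rate is twice the maximum frequency component.
fs_min = 2 * fmax
      = 2 * 94176.0
      = 188352.0 Hz

188352.0


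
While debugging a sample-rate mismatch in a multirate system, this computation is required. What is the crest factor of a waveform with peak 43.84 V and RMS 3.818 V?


Crest factor is the ratio of peak to RMS:
CF = V_peak / V_rms
   = 43.84 / 3.818
   = 11.4825

11.4825


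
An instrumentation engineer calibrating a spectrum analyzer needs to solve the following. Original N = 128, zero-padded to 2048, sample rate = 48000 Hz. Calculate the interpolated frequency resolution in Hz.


Frequency resolution after zero-padding:
N_padded = 128 * 16 = 2048
df = fs / N_padded
   = 48000 / 2048
   = 23.4375 Hz

23.4375 Hz


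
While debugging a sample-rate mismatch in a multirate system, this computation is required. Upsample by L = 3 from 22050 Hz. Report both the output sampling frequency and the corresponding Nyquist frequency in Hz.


Step 1 — output sample rate after interpolation by L:
fs_out = L * fs_in = 3 * 22050 = 66150 Hz

Step 2 — Nyquist frequency of the output stream:
f_Nyq = fs_out / 2 = 66150 / 2 = 33075.0 Hz

fs_out = 66150 Hz; f_Nyquist = 33075.0 Hz


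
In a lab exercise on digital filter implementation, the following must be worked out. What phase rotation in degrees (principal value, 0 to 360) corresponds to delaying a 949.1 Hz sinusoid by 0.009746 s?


Phase shift from frequency and time delay:
phi = 360 * f * t_delay
    = 360 * 949.1 * 0.009746
    = 3329.97 degrees
    mod 360 = 89.97 degrees

89.97 degrees


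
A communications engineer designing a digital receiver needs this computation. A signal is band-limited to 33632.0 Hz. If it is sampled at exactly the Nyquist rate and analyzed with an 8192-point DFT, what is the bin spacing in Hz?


Step 1 — Nyquist sampling rate:
fs = 2 * fmax = 2 * 33632.0 = 67264.0 Hz

Step 2 — DFT bin spacing:
df = fs / N = 67264.0 / 8192 = 8.2109 Hz

8.2109 Hz


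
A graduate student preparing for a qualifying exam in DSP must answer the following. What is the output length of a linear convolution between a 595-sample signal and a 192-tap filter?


Linear convolution output length:
L = N + M - 1
  = 595 + 192 - 1
  = 786 samples

786


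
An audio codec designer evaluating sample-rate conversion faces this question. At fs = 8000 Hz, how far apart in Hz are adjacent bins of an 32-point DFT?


DFT frequency resolution:
df = fs / N
   = 8000 / 32
   = 250.0 Hz

250.0 Hz


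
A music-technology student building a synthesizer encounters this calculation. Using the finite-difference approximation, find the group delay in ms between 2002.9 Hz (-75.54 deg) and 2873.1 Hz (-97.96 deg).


Group delay from phase difference:
tau = -d(phi)/d(omega)
d(phi) = -22.42 deg = -0.391303 rad
d(omega) = 2*pi*(2873.1 - 2002.9) = 5467.6279 rad/s
tau = -(-0.391303) / 5467.6279
    = 0.0716 ms

0.0716 ms


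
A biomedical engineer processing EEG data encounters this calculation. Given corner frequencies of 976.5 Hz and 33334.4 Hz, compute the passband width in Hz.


Bandwidth is the difference of -3dB frequencies:
BW = f_high - f_low
   = 33334.4 - 976.5
   = 32357.9 Hz

32357.9 Hz


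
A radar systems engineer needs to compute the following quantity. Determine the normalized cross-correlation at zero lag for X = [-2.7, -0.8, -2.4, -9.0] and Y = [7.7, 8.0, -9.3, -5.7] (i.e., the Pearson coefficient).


Pearson correlation coefficient (population):
r = cov(X,Y) / (std(X) * std(Y))
Mean X = -3.725, Mean Y = 0.175
Cov(X,Y) = 12.259375
Std(X) = 3.129996, Std(Y) = 7.780545
r = 0.5034

0.5034


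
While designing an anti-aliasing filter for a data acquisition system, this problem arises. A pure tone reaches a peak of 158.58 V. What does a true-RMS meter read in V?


RMS voltage for a sinusoidal waveform:
V_rms = V_peak / sqrt(2)
      = 158.58 / 1.414214
      = 112.133 V

112.133 V


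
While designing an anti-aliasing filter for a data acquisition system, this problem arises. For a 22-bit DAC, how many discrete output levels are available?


Number of quantization levels = 2^N
= 2^22
= 4194304

4194304


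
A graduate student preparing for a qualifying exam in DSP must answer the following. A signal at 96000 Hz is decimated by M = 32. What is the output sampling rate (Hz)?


Decimation reduces the sample rate:
fs_out = fs_in / M
       = 96000 / 32
       = 3000.0 Hz

3000.0 Hz


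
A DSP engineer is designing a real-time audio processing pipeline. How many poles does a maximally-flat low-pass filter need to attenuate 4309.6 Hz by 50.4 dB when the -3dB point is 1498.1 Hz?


Butterworth filter order formula:
n = log10(10^(A/10) - 1) / (2 * log10(f_stop/f_pass))
10^(50.4/10) - 1 = 109646.8196
f_stop/f_pass = 4309.6 / 1498.1 = 2.8767
n = 5.4914 -> ceil = 6

6


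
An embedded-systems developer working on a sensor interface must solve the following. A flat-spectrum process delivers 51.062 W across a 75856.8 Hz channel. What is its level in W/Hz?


Power spectral density:
PSD = P / BW
    = 51.062 / 75856.8
    = 0.00067314 W/Hz

0.00067314 W/Hz


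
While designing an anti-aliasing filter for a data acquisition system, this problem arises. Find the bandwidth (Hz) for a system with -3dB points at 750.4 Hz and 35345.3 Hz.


Bandwidth is the difference of -3dB frequencies:
BW = f_high - f_low
   = 35345.3 - 750.4
   = 34594.9 Hz

34594.9 Hz


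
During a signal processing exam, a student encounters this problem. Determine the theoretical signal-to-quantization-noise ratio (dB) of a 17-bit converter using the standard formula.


Theoretical SNR for a full-scale sinusoid:
SNR = 6.02 * N + 1.76
    = 6.02 * 17 + 1.76
    = 102.34 + 1.76
    = 104.1 dB

104.1 dB


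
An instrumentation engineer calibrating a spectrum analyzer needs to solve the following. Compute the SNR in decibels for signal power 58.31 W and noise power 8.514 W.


SNR in decibels:
SNR = 10 * log10(Ps / Pn)
    = 10 * log10(58.31 / 8.514)
    = 10 * log10(6.8487)
    = 10 * 0.8356
    = 8.36 dB

8.36 dB


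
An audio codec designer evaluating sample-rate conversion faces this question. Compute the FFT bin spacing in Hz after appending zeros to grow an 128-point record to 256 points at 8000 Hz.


Frequency resolution after zero-padding:
N_padded = 128 * 2 = 256
df = fs / N_padded
   = 8000 / 256
   = 31.25 Hz

31.25 Hz


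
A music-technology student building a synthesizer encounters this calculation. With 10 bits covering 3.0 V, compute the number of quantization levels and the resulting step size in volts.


Step 1 — number of quantization levels:
L = 2^N = 2^10 = 1024

Step 2 — LSB step size:
delta = Vfs / L
      = 3.0 / 1024
      = 0.00292969 V

Levels = 1024; step size = 0.00292969 V


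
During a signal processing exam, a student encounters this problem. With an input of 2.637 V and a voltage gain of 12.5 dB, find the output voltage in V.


Output voltage from dB gain:
V_out = V_in * 10^(gain_dB / 20)
      = 2.637 * 10^(12.5 / 20)
      = 2.637 * 4.216965
      = 11.1201 V

11.1201 V


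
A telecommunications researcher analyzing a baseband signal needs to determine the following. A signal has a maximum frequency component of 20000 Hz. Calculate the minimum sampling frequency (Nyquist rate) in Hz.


The Nyquist rate is twice the maximum frequency component.
fs_min = 2 * fmax
      = 2 * 20000
      = 40000 Hz

40000


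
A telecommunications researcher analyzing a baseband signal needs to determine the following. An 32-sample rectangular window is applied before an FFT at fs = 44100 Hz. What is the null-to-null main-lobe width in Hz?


Main lobe width for a rectangular window:
Width = 2 * fs / N
      = 2 * 44100 / 32
      = 88200 / 32
      = 2756.25 Hz

2756.25 Hz


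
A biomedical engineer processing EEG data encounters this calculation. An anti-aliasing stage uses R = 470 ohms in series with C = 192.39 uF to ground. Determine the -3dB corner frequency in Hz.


Cutoff frequency of a first-order RC filter:
fc = 1 / (2 * pi * R * C)
C = 192.39 uF = 0.00019239 F
fc = 1 / (2 * pi * 470 * 0.00019239)
   = 1 / 0.56814634998669
   = 1.76011 Hz

1.76011 Hz


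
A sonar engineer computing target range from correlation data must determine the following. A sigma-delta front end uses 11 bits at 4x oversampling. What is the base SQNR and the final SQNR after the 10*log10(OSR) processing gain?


Step 1 — baseline SQNR at Nyquist:
SQNR_base = 6.02*N + 1.76
          = 6.02*11 + 1.76
          = 67.98 dB

Step 2 — oversampling processing gain:
G = 10*log10(OSR) = 10*log10(4) = 6.02 dB

Step 3 — total:
SQNR_total = 67.98 + 6.02 = 74.0 dB

Base SQNR = 67.98 dB; oversampled SQNR = 74.0 dB


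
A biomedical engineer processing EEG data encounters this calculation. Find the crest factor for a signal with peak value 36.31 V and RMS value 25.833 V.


Crest factor is the ratio of peak to RMS:
CF = V_peak / V_rms
   = 36.31 / 25.833
   = 1.4056

1.4056


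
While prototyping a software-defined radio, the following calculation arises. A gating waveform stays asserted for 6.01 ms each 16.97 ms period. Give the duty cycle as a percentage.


Duty cycle as a percentage:
DC = (t_on / T) * 100
   = (6.01 / 16.97) * 100
   = 0.354154 * 100
   = 35.42 %

35.42 %


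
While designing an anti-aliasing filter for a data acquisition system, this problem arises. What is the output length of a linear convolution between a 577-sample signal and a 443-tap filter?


Linear convolution output length:
L = N + M - 1
  = 577 + 443 - 1
  = 1019 samples

1019


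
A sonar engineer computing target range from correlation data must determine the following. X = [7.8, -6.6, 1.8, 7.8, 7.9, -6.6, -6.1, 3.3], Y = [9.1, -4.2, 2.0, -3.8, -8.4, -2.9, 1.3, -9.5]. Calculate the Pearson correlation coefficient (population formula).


Pearson correlation coefficient (population):
r = cov(X,Y) / (std(X) * std(Y))
Mean X = 1.1625, Mean Y = -2.05
Cov(X,Y) = 0.653125
Std(X) = 6.242383, Std(Y) = 5.658843
r = 0.0185

0.0185


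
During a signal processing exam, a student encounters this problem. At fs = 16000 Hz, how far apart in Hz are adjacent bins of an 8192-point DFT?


DFT frequency resolution:
df = fs / N
   = 16000 / 8192
   = 1.9531 Hz

1.9531 Hz


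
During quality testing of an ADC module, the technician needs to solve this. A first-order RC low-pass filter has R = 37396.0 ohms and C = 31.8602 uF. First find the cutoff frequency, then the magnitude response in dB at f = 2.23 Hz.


Step 1 — cutoff frequency:
fc = 1 / (2*pi*R*C)
C = 31.8602 uF = 3.18602e-05 F
fc = 1 / (2*pi*37396.0*3.18602e-05)
   = 0.133582 Hz

Step 2 — magnitude at f = 2.23 Hz:
|H(f)| = 1 / sqrt(1 + (f/fc)^2)
f/fc = 2.23 / 0.133582 = 16.693866
|H| = 1 / sqrt(1 + 278.685162) = 0.0597951
|H|_dB = 20*log10(0.0597951) = -24.47 dB

fc = 0.133582 Hz; |H(2.23 Hz)| = -24.47 dB


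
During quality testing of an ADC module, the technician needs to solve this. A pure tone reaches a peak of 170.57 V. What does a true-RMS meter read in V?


RMS voltage for a sinusoidal waveform:
V_rms = V_peak / sqrt(2)
      = 170.57 / 1.414214
      = 120.611 V

120.611 V


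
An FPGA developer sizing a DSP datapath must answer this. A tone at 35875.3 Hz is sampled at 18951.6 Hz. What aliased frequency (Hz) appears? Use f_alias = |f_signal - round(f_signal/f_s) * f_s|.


Compute the nearest integer multiple of fs to the signal:
n = round(35875.3 / 18951.6) = 2
f_alias = |35875.3 - 2 * 18951.6|
        = |35875.3 - 37903.2|
        = 2027.9 Hz

2027.9


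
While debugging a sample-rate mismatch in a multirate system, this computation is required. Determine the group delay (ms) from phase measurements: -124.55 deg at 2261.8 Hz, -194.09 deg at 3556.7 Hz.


Group delay from phase difference:
tau = -d(phi)/d(omega)
d(phi) = -69.54 deg = -1.213702 rad
d(omega) = 2*pi*(3556.7 - 2261.8) = 8136.0967 rad/s
tau = -(-1.213702) / 8136.0967
    = 0.1492 ms

0.1492 ms


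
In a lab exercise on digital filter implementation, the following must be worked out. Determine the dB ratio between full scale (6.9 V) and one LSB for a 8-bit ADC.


Dynamic range from full-scale to LSB:
V_min = V_max / 2^bits = 6.9 / 2^8
DR = 20 * log10(V_max / V_min)
   = 20 * log10(2^8)
   = 20 * 8 * log10(2)
   = 48.16 dB

48.16 dB


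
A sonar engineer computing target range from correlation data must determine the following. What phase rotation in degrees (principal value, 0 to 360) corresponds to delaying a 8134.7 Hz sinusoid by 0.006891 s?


Phase shift from frequency and time delay:
phi = 360 * f * t_delay
    = 360 * 8134.7 * 0.006891
    = 20180.24 degrees
    mod 360 = 20.24 degrees

20.24 degrees


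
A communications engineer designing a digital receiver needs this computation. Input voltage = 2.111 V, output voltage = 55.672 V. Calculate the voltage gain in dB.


Voltage gain in dB:
G = 20 * log10(Vout / Vin)
  = 20 * log10(55.672 / 2.111)
  = 20 * log10(26.372335)
  = 20 * 1.421149
  = 28.42 dB

28.42 dB


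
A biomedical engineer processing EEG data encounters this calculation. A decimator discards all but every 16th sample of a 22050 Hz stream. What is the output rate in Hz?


Decimation reduces the sample rate:
fs_out = fs_in / M
       = 22050 / 16
       = 1378.125 Hz

1378.125 Hz


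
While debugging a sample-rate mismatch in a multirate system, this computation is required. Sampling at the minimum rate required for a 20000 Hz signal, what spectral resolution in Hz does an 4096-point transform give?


Step 1 — Nyquist sampling rate:
fs = 2 * fmax = 2 * 20000 = 40000 Hz

Step 2 — DFT bin spacing:
df = fs / N = 40000 / 4096 = 9.7656 Hz

9.7656 Hz


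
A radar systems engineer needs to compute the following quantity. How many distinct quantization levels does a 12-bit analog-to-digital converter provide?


Number of quantization levels = 2^N
= 2^12
= 4096

4096


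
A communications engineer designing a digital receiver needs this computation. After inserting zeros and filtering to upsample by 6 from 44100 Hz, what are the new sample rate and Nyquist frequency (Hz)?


Step 1 — output sample rate after interpolation by L:
fs_out = L * fs_in = 6 * 44100 = 264600 Hz

Step 2 — Nyquist frequency of the output stream:
f_Nyq = fs_out / 2 = 264600 / 2 = 132300.0 Hz

fs_out = 264600 Hz; f_Nyquist = 132300.0 Hz


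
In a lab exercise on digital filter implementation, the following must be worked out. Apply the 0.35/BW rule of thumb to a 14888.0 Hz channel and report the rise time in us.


Rise time from bandwidth relationship:
tr = 0.35 / BW
   = 0.35 / 14888.0
   = 2.35088662e-05 s
   = 23.5089 us

23.5089 us


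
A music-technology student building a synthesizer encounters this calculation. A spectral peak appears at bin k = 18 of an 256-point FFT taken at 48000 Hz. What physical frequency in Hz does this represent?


Frequency of DFT bin k:
f_k = k * fs / N
    = 18 * 48000 / 256
    = 864000 / 256
    = 3375.0 Hz

3375.0 Hz


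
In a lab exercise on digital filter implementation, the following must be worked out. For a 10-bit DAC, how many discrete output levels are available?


Number of quantization levels = 2^N
= 2^10
= 1024

1024


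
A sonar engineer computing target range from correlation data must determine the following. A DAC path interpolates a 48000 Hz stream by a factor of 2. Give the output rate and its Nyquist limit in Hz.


Step 1 — output sample rate after interpolation by L:
fs_out = L * fs_in = 2 * 48000 = 96000 Hz

Step 2 — Nyquist frequency of the output stream:
f_Nyq = fs_out / 2 = 96000 / 2 = 48000.0 Hz

fs_out = 96000 Hz; f_Nyquist = 48000.0 Hz


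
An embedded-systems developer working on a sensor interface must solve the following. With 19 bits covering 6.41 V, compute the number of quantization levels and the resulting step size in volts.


Step 1 — number of quantization levels:
L = 2^N = 2^19 = 524288

Step 2 — LSB step size:
delta = Vfs / L
      = 6.41 / 524288
      = 1.223e-05 V

Levels = 524288; step size = 1.223e-05 V


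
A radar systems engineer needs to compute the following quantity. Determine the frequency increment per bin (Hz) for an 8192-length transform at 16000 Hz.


DFT frequency resolution:
df = fs / N
   = 16000 / 8192
   = 1.9531 Hz

1.9531 Hz


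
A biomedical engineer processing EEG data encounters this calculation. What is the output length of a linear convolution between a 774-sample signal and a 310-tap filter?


Linear convolution output length:
L = N + M - 1
  = 774 + 310 - 1
  = 1083 samples

1083


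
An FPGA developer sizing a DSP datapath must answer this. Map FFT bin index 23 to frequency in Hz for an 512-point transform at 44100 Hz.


Frequency of DFT bin k:
f_k = k * fs / N
    = 23 * 44100 / 512
    = 1014300 / 512
    = 1981.055 Hz

1981.055 Hz


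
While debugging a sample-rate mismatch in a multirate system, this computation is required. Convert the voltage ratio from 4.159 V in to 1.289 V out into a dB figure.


Voltage gain in dB:
G = 20 * log10(Vout / Vin)
  = 20 * log10(1.289 / 4.159)
  = 20 * log10(0.30993)
  = 20 * -0.508736
  = -10.17 dB

-10.17 dB


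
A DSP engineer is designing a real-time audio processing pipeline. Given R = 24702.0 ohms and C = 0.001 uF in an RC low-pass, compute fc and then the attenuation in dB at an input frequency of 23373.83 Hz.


Step 1 — cutoff frequency:
fc = 1 / (2*pi*R*C)
C = 0.001 uF = 1e-09 F
fc = 1 / (2*pi*24702.0*1e-09)
   = 6442.998 Hz

Step 2 — magnitude at f = 23373.83 Hz:
|H(f)| = 1 / sqrt(1 + (f/fc)^2)
f/fc = 23373.83 / 6442.998 = 3.627788
|H| = 1 / sqrt(1 + 13.160846) = 0.2657391
|H|_dB = 20*log10(0.2657391) = -11.51 dB

fc = 6442.998 Hz; |H(23373.83 Hz)| = -11.51 dB


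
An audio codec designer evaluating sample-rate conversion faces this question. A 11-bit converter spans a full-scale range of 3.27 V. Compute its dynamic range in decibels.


Dynamic range from full-scale to LSB:
V_min = V_max / 2^bits = 3.27 / 2^11
DR = 20 * log10(V_max / V_min)
   = 20 * log10(2^11)
   = 20 * 11 * log10(2)
   = 66.23 dB

66.23 dB


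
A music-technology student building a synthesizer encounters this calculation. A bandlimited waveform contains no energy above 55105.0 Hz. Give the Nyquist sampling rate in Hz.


The Nyquist rate is twice the maximum frequency component.
fs_min = 2 * fmax
      = 2 * 55105.0
      = 110210.0 Hz

110210.0


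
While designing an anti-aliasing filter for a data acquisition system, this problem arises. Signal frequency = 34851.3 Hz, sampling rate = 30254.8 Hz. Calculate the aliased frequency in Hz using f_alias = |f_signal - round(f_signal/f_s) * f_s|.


Compute the nearest integer multiple of fs to the signal:
n = round(34851.3 / 30254.8) = 1
f_alias = |34851.3 - 1 * 30254.8|
        = |34851.3 - 30254.8|
        = 4596.5 Hz

4596.5


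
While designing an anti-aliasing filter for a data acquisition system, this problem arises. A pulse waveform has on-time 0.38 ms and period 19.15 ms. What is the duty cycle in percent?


Duty cycle as a percentage:
DC = (t_on / T) * 100
   = (0.38 / 19.15) * 100
   = 0.019843 * 100
   = 1.98 %

1.98 %


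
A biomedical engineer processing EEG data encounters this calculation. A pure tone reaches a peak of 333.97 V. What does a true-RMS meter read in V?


RMS voltage for a sinusoidal waveform:
V_rms = V_peak / sqrt(2)
      = 333.97 / 1.414214
      = 236.152 V

236.152 V


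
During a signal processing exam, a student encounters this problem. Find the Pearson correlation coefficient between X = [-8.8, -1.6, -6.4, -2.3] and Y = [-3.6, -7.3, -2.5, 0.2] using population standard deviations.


Pearson correlation coefficient (population):
r = cov(X,Y) / (std(X) * std(Y))
Mean X = -4.775, Mean Y = -3.3
Cov(X,Y) = -1.0325
Std(X) = 2.960046, Std(Y) = 2.691654
r = -0.1296

-0.1296


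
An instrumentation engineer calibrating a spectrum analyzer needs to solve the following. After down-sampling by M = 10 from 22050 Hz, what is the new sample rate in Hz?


Decimation reduces the sample rate:
fs_out = fs_in / M
       = 22050 / 10
       = 2205.0 Hz

2205.0 Hz


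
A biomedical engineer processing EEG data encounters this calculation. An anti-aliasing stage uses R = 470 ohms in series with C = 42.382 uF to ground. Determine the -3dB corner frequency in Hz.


Cutoff frequency of a first-order RC filter:
fc = 1 / (2 * pi * R * C)
C = 42.382 uF = 4.2382e-05 F
fc = 1 / (2 * pi * 470 * 4.2382e-05)
   = 1 / 0.12515816105378
   = 7.98989 Hz

7.98989 Hz


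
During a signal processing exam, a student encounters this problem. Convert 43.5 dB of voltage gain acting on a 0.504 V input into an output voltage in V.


Output voltage from dB gain:
V_out = V_in * 10^(gain_dB / 20)
      = 0.504 * 10^(43.5 / 20)
      = 0.504 * 149.623566
      = 75.4103 V

75.4103 V


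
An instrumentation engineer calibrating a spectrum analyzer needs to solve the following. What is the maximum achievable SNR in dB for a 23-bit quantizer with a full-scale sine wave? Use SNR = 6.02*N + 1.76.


Theoretical SNR for a full-scale sinusoid:
SNR = 6.02 * N + 1.76
    = 6.02 * 23 + 1.76
    = 138.46 + 1.76
    = 140.22 dB

140.22 dB


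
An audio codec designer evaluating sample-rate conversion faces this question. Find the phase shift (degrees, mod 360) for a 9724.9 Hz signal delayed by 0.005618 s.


Phase shift from frequency and time delay:
phi = 360 * f * t_delay
    = 360 * 9724.9 * 0.005618
    = 19668.42 degrees
    mod 360 = 228.42 degrees

228.42 degrees


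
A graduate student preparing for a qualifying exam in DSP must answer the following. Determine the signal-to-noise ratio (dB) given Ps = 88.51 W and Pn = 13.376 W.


SNR in decibels:
SNR = 10 * log10(Ps / Pn)
    = 10 * log10(88.51 / 13.376)
    = 10 * log10(6.6171)
    = 10 * 0.8207
    = 8.21 dB

8.21 dB


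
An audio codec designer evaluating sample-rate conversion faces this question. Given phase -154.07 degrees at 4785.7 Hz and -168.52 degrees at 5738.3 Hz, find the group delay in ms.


Group delay from phase difference:
tau = -d(phi)/d(omega)
d(phi) = -14.45 deg = -0.2522 rad
d(omega) = 2*pi*(5738.3 - 4785.7) = 5985.3623 rad/s
tau = -(-0.2522) / 5985.3623
    = 0.0421 ms

0.0421 ms


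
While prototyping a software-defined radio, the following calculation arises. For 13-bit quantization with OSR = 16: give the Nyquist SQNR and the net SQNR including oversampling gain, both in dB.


Step 1 — baseline SQNR at Nyquist:
SQNR_base = 6.02*N + 1.76
          = 6.02*13 + 1.76
          = 80.02 dB

Step 2 — oversampling processing gain:
G = 10*log10(OSR) = 10*log10(16) = 12.04 dB

Step 3 — total:
SQNR_total = 80.02 + 12.04 = 92.06 dB

Base SQNR = 80.02 dB; oversampled SQNR = 92.06 dB


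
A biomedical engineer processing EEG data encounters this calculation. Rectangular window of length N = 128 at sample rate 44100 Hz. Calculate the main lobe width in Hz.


Main lobe width for a rectangular window:
Width = 2 * fs / N
      = 2 * 44100 / 128
      = 88200 / 128
      = 689.062 Hz

689.062 Hz


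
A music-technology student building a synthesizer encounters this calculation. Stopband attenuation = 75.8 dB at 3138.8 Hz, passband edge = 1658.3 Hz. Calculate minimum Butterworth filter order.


Butterworth filter order formula:
n = log10(10^(A/10) - 1) / (2 * log10(f_stop/f_pass))
10^(75.8/10) - 1 = 38018938.6321
f_stop/f_pass = 3138.8 / 1658.3 = 1.8928
n = 13.6773 -> ceil = 14

14
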